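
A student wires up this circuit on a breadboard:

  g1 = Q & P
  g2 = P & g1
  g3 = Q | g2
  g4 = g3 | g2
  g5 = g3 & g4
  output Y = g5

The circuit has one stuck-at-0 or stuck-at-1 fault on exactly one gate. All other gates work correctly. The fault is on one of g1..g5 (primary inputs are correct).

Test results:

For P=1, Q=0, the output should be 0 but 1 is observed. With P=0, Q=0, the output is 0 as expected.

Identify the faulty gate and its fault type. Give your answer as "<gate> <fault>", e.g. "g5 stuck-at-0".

g1 stuck-at-1

Fault-free values for test 1 (P=1, Q=0): g1=0, g2=0, g3=0, g4=0, g5=0, giving Y=0. Observed 1.
Test 1: faults giving observed 1 are {g1 stuck-at-1, g2 stuck-at-1, g3 stuck-at-1, g5 stuck-at-1}.
Test 2 (P=0, Q=0): fault-free g1=0, g2=0, g3=0, g4=0, g5=0 → 0; observed 0. Eliminates g2 stuck-at-1, g3 stuck-at-1, g5 stuck-at-1.
Only g1 stuck-at-1 is consistent with every test.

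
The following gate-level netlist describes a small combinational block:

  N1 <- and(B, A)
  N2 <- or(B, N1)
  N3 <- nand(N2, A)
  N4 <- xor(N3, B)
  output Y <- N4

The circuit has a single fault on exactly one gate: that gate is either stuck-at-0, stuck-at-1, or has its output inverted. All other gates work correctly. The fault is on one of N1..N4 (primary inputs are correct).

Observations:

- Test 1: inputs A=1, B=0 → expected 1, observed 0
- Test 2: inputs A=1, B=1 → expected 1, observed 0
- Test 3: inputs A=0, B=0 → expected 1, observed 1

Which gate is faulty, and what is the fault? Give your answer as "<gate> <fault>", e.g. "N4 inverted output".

Fault-free values for test 1 (A=1, B=0): N1=0, N2=0, N3=1, N4=1, giving Y=1. Observed 0.
Test 1: faults giving observed 0 are {N1 stuck-at-1, N1 inverted output, N2 stuck-at-1, N2 inverted output, N3 stuck-at-0, N3 inverted output, N4 stuck-at-0, N4 inverted output}.
Test 2 (A=1, B=1): fault-free N1=1, N2=1, N3=0, N4=1 → 1; observed 0. Eliminates N1 stuck-at-1, N1 inverted output, N2 stuck-at-1, N3 stuck-at-0.
Test 3 (A=0, B=0): fault-free N1=0, N2=0, N3=1, N4=1 → 1; observed 1. Eliminates N3 inverted output, N4 stuck-at-0, N4 inverted output.
Only N2 inverted output is consistent with every test.

N2 inverted output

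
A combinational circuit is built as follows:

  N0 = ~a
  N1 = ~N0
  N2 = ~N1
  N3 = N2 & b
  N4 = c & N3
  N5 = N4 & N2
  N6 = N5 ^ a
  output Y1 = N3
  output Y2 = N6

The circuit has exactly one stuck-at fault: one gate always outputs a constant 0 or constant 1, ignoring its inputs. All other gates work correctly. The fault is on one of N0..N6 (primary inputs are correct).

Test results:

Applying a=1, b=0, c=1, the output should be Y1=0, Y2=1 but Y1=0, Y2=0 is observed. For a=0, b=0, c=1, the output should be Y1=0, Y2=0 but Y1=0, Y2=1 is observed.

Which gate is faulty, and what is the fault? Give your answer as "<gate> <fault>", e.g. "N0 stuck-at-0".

Fault-free values for test 1 (a=1, b=0, c=1): N0=0, N1=1, N2=0, N3=0, N4=0, N5=0, N6=1, giving Y1=0, Y2=1. Observed Y1=0, Y2=0.
Test 1: faults giving observed Y1=0, Y2=0 are {N5 stuck-at-1, N6 stuck-at-0}.
Test 2 (a=0, b=0, c=1): fault-free N0=1, N1=0, N2=1, N3=0, N4=0, N5=0, N6=0 → Y1=0, Y2=0; observed Y1=0, Y2=1. Eliminates N6 stuck-at-0.
Only N5 stuck-at-1 is consistent with every test.

N5 stuck-at-1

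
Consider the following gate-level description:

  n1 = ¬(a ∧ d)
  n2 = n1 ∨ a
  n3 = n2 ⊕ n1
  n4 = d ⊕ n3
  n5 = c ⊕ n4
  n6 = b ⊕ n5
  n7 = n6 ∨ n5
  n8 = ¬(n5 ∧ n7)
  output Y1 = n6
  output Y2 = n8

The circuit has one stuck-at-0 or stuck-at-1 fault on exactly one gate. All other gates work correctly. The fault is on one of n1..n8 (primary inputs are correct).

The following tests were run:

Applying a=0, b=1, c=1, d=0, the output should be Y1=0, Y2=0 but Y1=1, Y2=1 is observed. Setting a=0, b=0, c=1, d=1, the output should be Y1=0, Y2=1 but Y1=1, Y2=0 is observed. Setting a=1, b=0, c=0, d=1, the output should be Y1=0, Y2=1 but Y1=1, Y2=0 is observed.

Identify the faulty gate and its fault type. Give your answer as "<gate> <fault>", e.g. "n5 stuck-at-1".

Fault-free values for test 1 (a=0, b=1, c=1, d=0): n1=1, n2=1, n3=0, n4=0, n5=1, n6=0, n7=1, n8=0, giving Y1=0, Y2=0. Observed Y1=1, Y2=1.
Test 1: faults giving observed Y1=1, Y2=1 are {n2 stuck-at-0, n3 stuck-at-1, n4 stuck-at-1, n5 stuck-at-0}.
Test 2 (a=0, b=0, c=1, d=1): fault-free n1=1, n2=1, n3=0, n4=1, n5=0, n6=0, n7=0, n8=1 → Y1=0, Y2=1; observed Y1=1, Y2=0. Eliminates n4 stuck-at-1, n5 stuck-at-0.
Test 3 (a=1, b=0, c=0, d=1): fault-free n1=0, n2=1, n3=1, n4=0, n5=0, n6=0, n7=0, n8=1 → Y1=0, Y2=1; observed Y1=1, Y2=0. Eliminates n3 stuck-at-1.
Only n2 stuck-at-0 is consistent with every test.

n2 stuck-at-0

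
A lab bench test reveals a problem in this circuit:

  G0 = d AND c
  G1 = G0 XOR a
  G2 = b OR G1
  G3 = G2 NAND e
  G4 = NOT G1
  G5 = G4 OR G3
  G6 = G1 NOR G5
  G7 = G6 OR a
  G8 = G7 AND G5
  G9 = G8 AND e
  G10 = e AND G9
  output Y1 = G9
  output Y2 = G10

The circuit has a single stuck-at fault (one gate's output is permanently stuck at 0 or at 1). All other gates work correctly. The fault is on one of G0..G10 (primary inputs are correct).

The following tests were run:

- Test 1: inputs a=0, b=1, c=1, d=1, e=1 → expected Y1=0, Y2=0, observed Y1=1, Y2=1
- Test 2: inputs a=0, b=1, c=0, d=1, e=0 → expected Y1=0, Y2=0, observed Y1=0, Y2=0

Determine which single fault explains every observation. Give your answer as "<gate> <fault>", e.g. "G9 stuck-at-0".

G8 stuck-at-1

Fault-free values for test 1 (a=0, b=1, c=1, d=1, e=1): G0=1, G1=1, G2=1, G3=0, G4=0, G5=0, G6=0, G7=0, G8=0, G9=0, G10=0, giving Y1=0, Y2=0. Observed Y1=1, Y2=1.
Test 1: faults giving observed Y1=1, Y2=1 are {G8 stuck-at-1, G9 stuck-at-1}.
Test 2 (a=0, b=1, c=0, d=1, e=0): fault-free G0=0, G1=0, G2=1, G3=1, G4=1, G5=1, G6=0, G7=0, G8=0, G9=0, G10=0 → Y1=0, Y2=0; observed Y1=0, Y2=0. Eliminates G9 stuck-at-1.
Only G8 stuck-at-1 is consistent with every test.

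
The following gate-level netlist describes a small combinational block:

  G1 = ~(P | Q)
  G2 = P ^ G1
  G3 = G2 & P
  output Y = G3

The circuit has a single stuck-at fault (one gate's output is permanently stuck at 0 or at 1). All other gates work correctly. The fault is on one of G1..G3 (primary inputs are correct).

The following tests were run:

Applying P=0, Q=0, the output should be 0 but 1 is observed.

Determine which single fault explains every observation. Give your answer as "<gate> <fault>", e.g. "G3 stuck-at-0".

G3 stuck-at-1

Fault-free values for test 1 (P=0, Q=0): G1=1, G2=1, G3=0, giving Y=0. Observed 1.
Test 1: faults giving observed 1 are {G3 stuck-at-1}.
Only G3 stuck-at-1 is consistent with every test.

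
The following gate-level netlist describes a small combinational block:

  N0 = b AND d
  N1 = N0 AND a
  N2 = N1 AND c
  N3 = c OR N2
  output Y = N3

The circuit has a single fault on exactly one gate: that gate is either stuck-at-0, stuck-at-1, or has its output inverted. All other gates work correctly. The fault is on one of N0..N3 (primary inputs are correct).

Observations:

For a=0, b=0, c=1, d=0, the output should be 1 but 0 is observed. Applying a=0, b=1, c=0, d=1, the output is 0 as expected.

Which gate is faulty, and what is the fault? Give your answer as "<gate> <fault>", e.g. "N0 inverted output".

Fault-free values for test 1 (a=0, b=0, c=1, d=0): N0=0, N1=0, N2=0, N3=1, giving Y=1. Observed 0.
Test 1: faults giving observed 0 are {N3 stuck-at-0, N3 inverted output}.
Test 2 (a=0, b=1, c=0, d=1): fault-free N0=1, N1=0, N2=0, N3=0 → 0; observed 0. Eliminates N3 inverted output.
Only N3 stuck-at-0 is consistent with every test.

N3 stuck-at-0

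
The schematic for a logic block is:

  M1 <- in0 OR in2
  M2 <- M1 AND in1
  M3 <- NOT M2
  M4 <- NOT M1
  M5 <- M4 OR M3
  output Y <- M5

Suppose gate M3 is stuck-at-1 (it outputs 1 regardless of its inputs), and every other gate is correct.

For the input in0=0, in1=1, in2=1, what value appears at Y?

1

Propagate with M3 forced: M1=1, M2=1, M3=1 [stuck-at-1], M4=0, M5=1.
So Y = 1. (Without the fault it would be 0.)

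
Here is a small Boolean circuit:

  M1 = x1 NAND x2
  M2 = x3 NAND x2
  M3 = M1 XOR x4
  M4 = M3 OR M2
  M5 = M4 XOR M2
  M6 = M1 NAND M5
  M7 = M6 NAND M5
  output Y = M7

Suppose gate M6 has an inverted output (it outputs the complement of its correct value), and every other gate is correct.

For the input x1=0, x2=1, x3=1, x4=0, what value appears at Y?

0

Propagate with M6 forced: M1=1, M2=0, M3=1, M4=1, M5=1, M6=1 [inverted output], M7=0.
So Y = 0. (Without the fault it would be 1.)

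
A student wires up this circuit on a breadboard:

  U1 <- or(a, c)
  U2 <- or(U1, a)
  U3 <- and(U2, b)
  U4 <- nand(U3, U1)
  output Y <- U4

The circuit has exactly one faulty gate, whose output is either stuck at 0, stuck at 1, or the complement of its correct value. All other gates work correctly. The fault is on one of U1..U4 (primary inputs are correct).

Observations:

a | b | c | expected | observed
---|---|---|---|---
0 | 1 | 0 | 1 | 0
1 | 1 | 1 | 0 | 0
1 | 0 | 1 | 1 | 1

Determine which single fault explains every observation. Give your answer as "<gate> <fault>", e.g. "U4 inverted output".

U1 stuck-at-1

Fault-free values for test 1 (a=0, b=1, c=0): U1=0, U2=0, U3=0, U4=1, giving Y=1. Observed 0.
Test 1: faults giving observed 0 are {U1 stuck-at-1, U1 inverted output, U4 stuck-at-0, U4 inverted output}.
Test 2 (a=1, b=1, c=1): fault-free U1=1, U2=1, U3=1, U4=0 → 0; observed 0. Eliminates U1 inverted output, U4 inverted output.
Test 3 (a=1, b=0, c=1): fault-free U1=1, U2=1, U3=0, U4=1 → 1; observed 1. Eliminates U4 stuck-at-0.
Only U1 stuck-at-1 is consistent with every test.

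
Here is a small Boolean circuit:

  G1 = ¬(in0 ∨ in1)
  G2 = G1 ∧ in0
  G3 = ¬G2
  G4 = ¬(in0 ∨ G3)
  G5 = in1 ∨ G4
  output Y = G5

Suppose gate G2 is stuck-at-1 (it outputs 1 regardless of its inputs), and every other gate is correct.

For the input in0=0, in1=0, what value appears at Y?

Propagate with G2 forced: G1=1, G2=1 [stuck-at-1], G3=0, G4=1, G5=1.
So Y = 1. (Without the fault it would be 0.)

1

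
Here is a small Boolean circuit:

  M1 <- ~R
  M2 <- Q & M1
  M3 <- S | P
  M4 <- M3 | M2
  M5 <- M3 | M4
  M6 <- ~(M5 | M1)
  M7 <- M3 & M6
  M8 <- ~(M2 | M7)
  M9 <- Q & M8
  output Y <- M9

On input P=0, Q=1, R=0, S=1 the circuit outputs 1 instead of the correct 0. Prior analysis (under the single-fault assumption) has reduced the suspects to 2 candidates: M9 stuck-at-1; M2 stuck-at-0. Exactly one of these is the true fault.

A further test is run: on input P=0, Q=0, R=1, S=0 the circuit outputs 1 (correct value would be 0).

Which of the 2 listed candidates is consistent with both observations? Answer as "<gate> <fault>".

M9 stuck-at-1

Evaluate each candidate on input P=0, Q=0, R=1, S=0:
  M9 stuck-at-1: M1=0, M2=0, M3=0, M4=0, M5=0, M6=1, M7=0, M8=1, M9=1 [stuck-at-1] → 1 — matches
  M2 stuck-at-0: M1=0, M2=0 [stuck-at-0], M3=0, M4=0, M5=0, M6=1, M7=0, M8=1, M9=0 → 0 — eliminated
Only M9 stuck-at-1 reproduces the observed 1.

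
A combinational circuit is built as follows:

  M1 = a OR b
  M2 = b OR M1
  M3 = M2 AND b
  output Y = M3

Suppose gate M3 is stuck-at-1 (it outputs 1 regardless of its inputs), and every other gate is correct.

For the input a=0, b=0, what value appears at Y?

1

Propagate with M3 forced: M1=0, M2=0, M3=1 [stuck-at-1].
So Y = 1. (Without the fault it would be 0.)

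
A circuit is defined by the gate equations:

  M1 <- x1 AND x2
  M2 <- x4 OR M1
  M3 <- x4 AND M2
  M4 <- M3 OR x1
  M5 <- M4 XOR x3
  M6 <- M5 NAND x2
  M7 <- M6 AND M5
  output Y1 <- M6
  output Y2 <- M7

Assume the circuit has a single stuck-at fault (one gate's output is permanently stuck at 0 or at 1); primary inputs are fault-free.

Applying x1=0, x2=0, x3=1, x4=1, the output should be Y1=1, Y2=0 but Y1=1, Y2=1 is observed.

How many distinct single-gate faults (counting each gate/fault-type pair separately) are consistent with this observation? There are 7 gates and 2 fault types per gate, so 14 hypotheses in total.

5

Fault-free: M1=0, M2=1, M3=1, M4=1, M5=0, M6=1, M7=0 → Y1=1, Y2=0. Observed Y1=1, Y2=1.
  M1 stuck-at-0: output Y1=1, Y2=0 ✗
  M1 stuck-at-1: output Y1=1, Y2=0 ✗
  M2 stuck-at-0: output Y1=1, Y2=1 ✓
  M2 stuck-at-1: output Y1=1, Y2=0 ✗
  M3 stuck-at-0: output Y1=1, Y2=1 ✓
  M3 stuck-at-1: output Y1=1, Y2=0 ✗
  M4 stuck-at-0: output Y1=1, Y2=1 ✓
  M4 stuck-at-1: output Y1=1, Y2=0 ✗
  M5 stuck-at-0: output Y1=1, Y2=0 ✗
  M5 stuck-at-1: output Y1=1, Y2=1 ✓
  M6 stuck-at-0: output Y1=0, Y2=0 ✗
  M6 stuck-at-1: output Y1=1, Y2=0 ✗
  M7 stuck-at-0: output Y1=1, Y2=0 ✗
  M7 stuck-at-1: output Y1=1, Y2=1 ✓
Consistent faults: {M2 stuck-at-0, M3 stuck-at-0, M4 stuck-at-0, M5 stuck-at-1, M7 stuck-at-1} — 5 in all.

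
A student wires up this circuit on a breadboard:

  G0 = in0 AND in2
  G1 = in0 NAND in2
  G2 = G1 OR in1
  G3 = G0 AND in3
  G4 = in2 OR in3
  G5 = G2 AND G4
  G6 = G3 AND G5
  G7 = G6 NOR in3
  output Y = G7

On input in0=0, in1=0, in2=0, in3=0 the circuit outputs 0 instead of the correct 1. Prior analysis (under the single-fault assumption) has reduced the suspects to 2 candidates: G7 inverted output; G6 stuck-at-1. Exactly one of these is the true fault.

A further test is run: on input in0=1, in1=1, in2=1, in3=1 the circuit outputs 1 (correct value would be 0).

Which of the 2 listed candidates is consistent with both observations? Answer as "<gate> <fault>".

Evaluate each candidate on input in0=1, in1=1, in2=1, in3=1:
  G7 inverted output: G0=1, G1=0, G2=1, G3=1, G4=1, G5=1, G6=1, G7=1 [inverted output] → 1 — matches
  G6 stuck-at-1: G0=1, G1=0, G2=1, G3=1, G4=1, G5=1, G6=1 [stuck-at-1], G7=0 → 0 — eliminated
Only G7 inverted output reproduces the observed 1.

G7 inverted output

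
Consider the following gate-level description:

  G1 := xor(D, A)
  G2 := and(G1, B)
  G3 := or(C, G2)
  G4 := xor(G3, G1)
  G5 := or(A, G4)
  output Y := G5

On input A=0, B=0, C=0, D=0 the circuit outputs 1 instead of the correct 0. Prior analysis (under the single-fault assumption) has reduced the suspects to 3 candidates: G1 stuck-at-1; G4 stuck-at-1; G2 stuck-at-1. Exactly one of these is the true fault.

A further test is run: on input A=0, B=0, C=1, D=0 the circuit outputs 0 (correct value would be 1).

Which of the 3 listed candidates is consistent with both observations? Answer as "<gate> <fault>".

Evaluate each candidate on input A=0, B=0, C=1, D=0:
  G1 stuck-at-1: G1=1 [stuck-at-1], G2=0, G3=1, G4=0, G5=0 → 0 — matches
  G4 stuck-at-1: G1=0, G2=0, G3=1, G4=1 [stuck-at-1], G5=1 → 1 — eliminated
  G2 stuck-at-1: G1=0, G2=1 [stuck-at-1], G3=1, G4=1, G5=1 → 1 — eliminated
Only G1 stuck-at-1 reproduces the observed 0.

G1 stuck-at-1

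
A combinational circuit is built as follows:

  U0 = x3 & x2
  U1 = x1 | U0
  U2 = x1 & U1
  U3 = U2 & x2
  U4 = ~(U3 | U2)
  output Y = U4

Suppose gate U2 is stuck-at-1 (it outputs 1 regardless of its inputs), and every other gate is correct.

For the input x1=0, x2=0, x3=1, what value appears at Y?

0

Propagate with U2 forced: U0=0, U1=0, U2=1 [stuck-at-1], U3=0, U4=0.
So Y = 0. (Without the fault it would be 1.)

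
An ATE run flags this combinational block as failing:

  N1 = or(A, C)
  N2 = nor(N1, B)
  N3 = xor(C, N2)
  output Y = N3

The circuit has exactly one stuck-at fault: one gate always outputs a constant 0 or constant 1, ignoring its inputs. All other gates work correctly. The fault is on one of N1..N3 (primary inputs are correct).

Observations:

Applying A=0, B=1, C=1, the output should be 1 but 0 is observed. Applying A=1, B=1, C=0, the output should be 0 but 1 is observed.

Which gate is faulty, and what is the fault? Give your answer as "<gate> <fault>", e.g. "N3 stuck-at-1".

Fault-free values for test 1 (A=0, B=1, C=1): N1=1, N2=0, N3=1, giving Y=1. Observed 0.
Test 1: faults giving observed 0 are {N2 stuck-at-1, N3 stuck-at-0}.
Test 2 (A=1, B=1, C=0): fault-free N1=1, N2=0, N3=0 → 0; observed 1. Eliminates N3 stuck-at-0.
Only N2 stuck-at-1 is consistent with every test.

N2 stuck-at-1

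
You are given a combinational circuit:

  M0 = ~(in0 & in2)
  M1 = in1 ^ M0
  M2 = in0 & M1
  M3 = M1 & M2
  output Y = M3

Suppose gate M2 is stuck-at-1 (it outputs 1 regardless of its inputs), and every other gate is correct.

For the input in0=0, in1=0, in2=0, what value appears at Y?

Propagate with M2 forced: M0=1, M1=1, M2=1 [stuck-at-1], M3=1.
So Y = 1. (Without the fault it would be 0.)

1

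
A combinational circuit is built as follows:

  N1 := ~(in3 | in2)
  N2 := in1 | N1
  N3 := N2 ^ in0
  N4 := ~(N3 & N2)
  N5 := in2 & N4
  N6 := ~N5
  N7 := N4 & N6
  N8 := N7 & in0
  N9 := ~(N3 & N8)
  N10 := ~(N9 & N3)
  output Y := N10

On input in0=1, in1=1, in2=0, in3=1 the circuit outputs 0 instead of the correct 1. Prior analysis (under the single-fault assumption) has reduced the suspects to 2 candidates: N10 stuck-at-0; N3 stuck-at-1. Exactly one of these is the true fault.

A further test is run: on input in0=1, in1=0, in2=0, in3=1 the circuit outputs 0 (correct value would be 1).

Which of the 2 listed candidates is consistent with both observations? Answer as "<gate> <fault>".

Evaluate each candidate on input in0=1, in1=0, in2=0, in3=1:
  N10 stuck-at-0: N1=0, N2=0, N3=1, N4=1, N5=0, N6=1, N7=1, N8=1, N9=0, N10=0 [stuck-at-0] → 0 — matches
  N3 stuck-at-1: N1=0, N2=0, N3=1 [stuck-at-1], N4=1, N5=0, N6=1, N7=1, N8=1, N9=0, N10=1 → 1 — eliminated
Only N10 stuck-at-0 reproduces the observed 0.

N10 stuck-at-0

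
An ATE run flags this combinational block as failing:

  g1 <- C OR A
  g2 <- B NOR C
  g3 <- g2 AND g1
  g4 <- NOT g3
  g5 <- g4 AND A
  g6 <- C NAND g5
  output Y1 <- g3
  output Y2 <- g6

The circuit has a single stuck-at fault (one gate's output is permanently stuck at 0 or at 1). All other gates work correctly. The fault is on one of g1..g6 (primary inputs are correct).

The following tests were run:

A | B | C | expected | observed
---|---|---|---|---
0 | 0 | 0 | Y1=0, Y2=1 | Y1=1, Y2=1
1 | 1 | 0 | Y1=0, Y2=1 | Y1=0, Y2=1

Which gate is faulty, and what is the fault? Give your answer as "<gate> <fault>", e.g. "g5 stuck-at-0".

Fault-free values for test 1 (A=0, B=0, C=0): g1=0, g2=1, g3=0, g4=1, g5=0, g6=1, giving Y1=0, Y2=1. Observed Y1=1, Y2=1.
Test 1: faults giving observed Y1=1, Y2=1 are {g1 stuck-at-1, g3 stuck-at-1}.
Test 2 (A=1, B=1, C=0): fault-free g1=1, g2=0, g3=0, g4=1, g5=1, g6=1 → Y1=0, Y2=1; observed Y1=0, Y2=1. Eliminates g3 stuck-at-1.
Only g1 stuck-at-1 is consistent with every test.

g1 stuck-at-1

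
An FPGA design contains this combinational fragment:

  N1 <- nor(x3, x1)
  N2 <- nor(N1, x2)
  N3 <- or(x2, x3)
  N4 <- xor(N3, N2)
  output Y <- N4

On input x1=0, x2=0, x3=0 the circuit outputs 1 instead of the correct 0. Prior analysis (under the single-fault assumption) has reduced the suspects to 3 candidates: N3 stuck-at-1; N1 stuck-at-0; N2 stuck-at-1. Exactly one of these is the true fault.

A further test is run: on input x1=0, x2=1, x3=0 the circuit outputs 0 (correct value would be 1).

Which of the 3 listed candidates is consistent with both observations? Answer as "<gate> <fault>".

N2 stuck-at-1

Evaluate each candidate on input x1=0, x2=1, x3=0:
  N3 stuck-at-1: N1=1, N2=0, N3=1 [stuck-at-1], N4=1 → 1 — eliminated
  N1 stuck-at-0: N1=0 [stuck-at-0], N2=0, N3=1, N4=1 → 1 — eliminated
  N2 stuck-at-1: N1=1, N2=1 [stuck-at-1], N3=1, N4=0 → 0 — matches
Only N2 stuck-at-1 reproduces the observed 0.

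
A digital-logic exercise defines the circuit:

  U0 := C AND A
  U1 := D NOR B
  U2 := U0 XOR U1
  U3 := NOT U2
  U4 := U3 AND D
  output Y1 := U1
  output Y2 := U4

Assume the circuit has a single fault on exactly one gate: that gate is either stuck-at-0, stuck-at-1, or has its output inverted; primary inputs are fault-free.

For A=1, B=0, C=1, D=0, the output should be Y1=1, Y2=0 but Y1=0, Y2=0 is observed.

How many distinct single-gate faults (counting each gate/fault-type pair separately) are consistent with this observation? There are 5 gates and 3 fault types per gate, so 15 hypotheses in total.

2

Fault-free: U0=1, U1=1, U2=0, U3=1, U4=0 → Y1=1, Y2=0. Observed Y1=0, Y2=0.
  U0: none of the 3 fault types match ✗
  U1: stuck-at-0, inverted output ✓; others ✗
  U2: none of the 3 fault types match ✗
  U3: none of the 3 fault types match ✗
  U4: none of the 3 fault types match ✗
Consistent faults: {U1 stuck-at-0, U1 inverted output} — 2 in all.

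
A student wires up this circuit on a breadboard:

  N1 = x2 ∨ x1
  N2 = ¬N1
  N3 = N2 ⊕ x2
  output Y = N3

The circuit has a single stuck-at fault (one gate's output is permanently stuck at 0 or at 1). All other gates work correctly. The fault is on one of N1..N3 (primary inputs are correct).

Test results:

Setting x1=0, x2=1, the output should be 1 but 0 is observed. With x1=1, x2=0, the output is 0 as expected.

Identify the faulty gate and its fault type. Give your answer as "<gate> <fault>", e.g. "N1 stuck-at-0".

Fault-free values for test 1 (x1=0, x2=1): N1=1, N2=0, N3=1, giving Y=1. Observed 0.
Test 1: faults giving observed 0 are {N1 stuck-at-0, N2 stuck-at-1, N3 stuck-at-0}.
Test 2 (x1=1, x2=0): fault-free N1=1, N2=0, N3=0 → 0; observed 0. Eliminates N1 stuck-at-0, N2 stuck-at-1.
Only N3 stuck-at-0 is consistent with every test.

N3 stuck-at-0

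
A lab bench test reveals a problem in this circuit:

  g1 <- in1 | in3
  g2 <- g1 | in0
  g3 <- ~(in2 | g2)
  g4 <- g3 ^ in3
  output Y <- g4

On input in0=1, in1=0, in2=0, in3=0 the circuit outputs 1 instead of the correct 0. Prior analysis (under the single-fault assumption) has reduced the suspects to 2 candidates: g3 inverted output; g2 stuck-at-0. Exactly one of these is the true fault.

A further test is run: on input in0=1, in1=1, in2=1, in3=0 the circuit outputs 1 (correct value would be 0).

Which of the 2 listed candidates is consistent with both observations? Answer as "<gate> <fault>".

Evaluate each candidate on input in0=1, in1=1, in2=1, in3=0:
  g3 inverted output: g1=1, g2=1, g3=1 [inverted output], g4=1 → 1 — matches
  g2 stuck-at-0: g1=1, g2=0 [stuck-at-0], g3=0, g4=0 → 0 — eliminated
Only g3 inverted output reproduces the observed 1.

g3 inverted output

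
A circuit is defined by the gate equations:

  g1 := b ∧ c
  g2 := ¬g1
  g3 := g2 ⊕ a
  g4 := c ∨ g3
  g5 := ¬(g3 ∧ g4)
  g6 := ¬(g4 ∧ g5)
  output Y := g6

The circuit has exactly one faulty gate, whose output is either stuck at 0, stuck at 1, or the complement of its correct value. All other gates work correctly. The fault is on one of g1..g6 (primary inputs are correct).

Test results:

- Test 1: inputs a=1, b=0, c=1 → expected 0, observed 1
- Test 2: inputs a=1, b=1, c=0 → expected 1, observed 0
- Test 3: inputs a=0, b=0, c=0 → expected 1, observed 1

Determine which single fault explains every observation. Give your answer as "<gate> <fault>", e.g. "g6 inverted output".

Fault-free values for test 1 (a=1, b=0, c=1): g1=0, g2=1, g3=0, g4=1, g5=1, g6=0, giving Y=0. Observed 1.
Test 1: faults giving observed 1 are {g1 stuck-at-1, g1 inverted output, g2 stuck-at-0, g2 inverted output, g3 stuck-at-1, g3 inverted output, g4 stuck-at-0, g4 inverted output, g5 stuck-at-0, g5 inverted output, g6 stuck-at-1, g6 inverted output}.
Test 2 (a=1, b=1, c=0): fault-free g1=0, g2=1, g3=0, g4=0, g5=1, g6=1 → 1; observed 0. Eliminates g1 stuck-at-1, g1 inverted output, g2 stuck-at-0, g2 inverted output, g3 stuck-at-1, g3 inverted output, g4 stuck-at-0, g5 stuck-at-0, g5 inverted output, g6 stuck-at-1.
Test 3 (a=0, b=0, c=0): fault-free g1=0, g2=1, g3=1, g4=1, g5=0, g6=1 → 1; observed 1. Eliminates g6 inverted output.
Only g4 inverted output is consistent with every test.

g4 inverted output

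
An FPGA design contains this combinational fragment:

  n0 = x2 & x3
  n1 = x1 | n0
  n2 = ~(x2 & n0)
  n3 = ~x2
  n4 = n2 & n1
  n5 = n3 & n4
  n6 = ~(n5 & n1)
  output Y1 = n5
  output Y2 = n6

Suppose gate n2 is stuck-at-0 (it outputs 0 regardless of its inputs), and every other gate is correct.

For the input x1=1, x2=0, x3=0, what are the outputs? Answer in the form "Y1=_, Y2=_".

Y1=0, Y2=1

Propagate with n2 forced: n0=0, n1=1, n2=0 [stuck-at-0], n3=1, n4=0, n5=0, n6=1.
So the outputs are Y1=0, Y2=1. (Without the fault they would be Y1=1, Y2=0.)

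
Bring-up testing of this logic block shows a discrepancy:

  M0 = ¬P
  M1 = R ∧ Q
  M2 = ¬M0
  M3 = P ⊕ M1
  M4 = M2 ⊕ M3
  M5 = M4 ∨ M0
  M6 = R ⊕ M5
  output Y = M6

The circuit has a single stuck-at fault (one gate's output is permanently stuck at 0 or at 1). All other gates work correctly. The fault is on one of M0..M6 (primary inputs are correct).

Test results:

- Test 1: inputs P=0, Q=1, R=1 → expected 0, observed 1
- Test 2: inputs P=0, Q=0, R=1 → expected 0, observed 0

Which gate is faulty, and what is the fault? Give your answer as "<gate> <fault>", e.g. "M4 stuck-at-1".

M0 stuck-at-0

Fault-free values for test 1 (P=0, Q=1, R=1): M0=1, M1=1, M2=0, M3=1, M4=1, M5=1, M6=0, giving Y=0. Observed 1.
Test 1: faults giving observed 1 are {M0 stuck-at-0, M5 stuck-at-0, M6 stuck-at-1}.
Test 2 (P=0, Q=0, R=1): fault-free M0=1, M1=0, M2=0, M3=0, M4=0, M5=1, M6=0 → 0; observed 0. Eliminates M5 stuck-at-0, M6 stuck-at-1.
Only M0 stuck-at-0 is consistent with every test.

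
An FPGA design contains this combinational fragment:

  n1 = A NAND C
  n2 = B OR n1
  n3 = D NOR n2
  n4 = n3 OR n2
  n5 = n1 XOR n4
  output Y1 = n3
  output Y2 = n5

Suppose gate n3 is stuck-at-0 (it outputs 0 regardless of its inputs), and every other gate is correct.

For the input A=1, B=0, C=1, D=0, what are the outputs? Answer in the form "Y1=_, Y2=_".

Y1=0, Y2=0

Propagate with n3 forced: n1=0, n2=0, n3=0 [stuck-at-0], n4=0, n5=0.
So the outputs are Y1=0, Y2=0. (Without the fault they would be Y1=1, Y2=1.)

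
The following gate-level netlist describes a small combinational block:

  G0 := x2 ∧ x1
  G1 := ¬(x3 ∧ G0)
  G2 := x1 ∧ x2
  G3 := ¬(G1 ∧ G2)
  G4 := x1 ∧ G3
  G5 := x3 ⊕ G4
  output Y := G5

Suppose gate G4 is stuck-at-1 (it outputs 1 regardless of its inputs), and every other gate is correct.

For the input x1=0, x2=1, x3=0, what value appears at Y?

Propagate with G4 forced: G0=0, G1=1, G2=0, G3=1, G4=1 [stuck-at-1], G5=1.
So Y = 1. (Without the fault it would be 0.)

1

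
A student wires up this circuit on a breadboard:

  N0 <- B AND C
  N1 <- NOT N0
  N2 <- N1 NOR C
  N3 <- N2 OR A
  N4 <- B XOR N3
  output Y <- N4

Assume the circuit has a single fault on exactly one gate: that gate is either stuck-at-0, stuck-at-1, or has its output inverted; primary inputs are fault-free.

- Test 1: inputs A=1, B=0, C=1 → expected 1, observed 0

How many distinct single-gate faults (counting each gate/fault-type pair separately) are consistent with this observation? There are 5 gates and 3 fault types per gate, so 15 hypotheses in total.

4

Fault-free: N0=0, N1=1, N2=0, N3=1, N4=1 → 1. Observed 0.
  N0: none of the 3 fault types match ✗
  N1: none of the 3 fault types match ✗
  N2: none of the 3 fault types match ✗
  N3: stuck-at-0, inverted output ✓; others ✗
  N4: stuck-at-0, inverted output ✓; others ✗
Consistent faults: {N3 stuck-at-0, N3 inverted output, N4 stuck-at-0, N4 inverted output} — 4 in all.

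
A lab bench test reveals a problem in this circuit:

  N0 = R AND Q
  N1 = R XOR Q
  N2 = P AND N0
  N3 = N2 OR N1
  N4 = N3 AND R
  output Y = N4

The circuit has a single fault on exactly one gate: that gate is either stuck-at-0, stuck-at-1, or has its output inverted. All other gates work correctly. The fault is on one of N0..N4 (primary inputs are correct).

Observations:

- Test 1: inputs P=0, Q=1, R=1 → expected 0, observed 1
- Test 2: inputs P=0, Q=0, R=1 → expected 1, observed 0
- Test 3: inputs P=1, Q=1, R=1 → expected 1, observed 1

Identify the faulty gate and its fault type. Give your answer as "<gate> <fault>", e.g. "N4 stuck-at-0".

N1 inverted output

Fault-free values for test 1 (P=0, Q=1, R=1): N0=1, N1=0, N2=0, N3=0, N4=0, giving Y=0. Observed 1.
Test 1: faults giving observed 1 are {N1 stuck-at-1, N1 inverted output, N2 stuck-at-1, N2 inverted output, N3 stuck-at-1, N3 inverted output, N4 stuck-at-1, N4 inverted output}.
Test 2 (P=0, Q=0, R=1): fault-free N0=0, N1=1, N2=0, N3=1, N4=1 → 1; observed 0. Eliminates N1 stuck-at-1, N2 stuck-at-1, N2 inverted output, N3 stuck-at-1, N4 stuck-at-1.
Test 3 (P=1, Q=1, R=1): fault-free N0=1, N1=0, N2=1, N3=1, N4=1 → 1; observed 1. Eliminates N3 inverted output, N4 inverted output.
Only N1 inverted output is consistent with every test.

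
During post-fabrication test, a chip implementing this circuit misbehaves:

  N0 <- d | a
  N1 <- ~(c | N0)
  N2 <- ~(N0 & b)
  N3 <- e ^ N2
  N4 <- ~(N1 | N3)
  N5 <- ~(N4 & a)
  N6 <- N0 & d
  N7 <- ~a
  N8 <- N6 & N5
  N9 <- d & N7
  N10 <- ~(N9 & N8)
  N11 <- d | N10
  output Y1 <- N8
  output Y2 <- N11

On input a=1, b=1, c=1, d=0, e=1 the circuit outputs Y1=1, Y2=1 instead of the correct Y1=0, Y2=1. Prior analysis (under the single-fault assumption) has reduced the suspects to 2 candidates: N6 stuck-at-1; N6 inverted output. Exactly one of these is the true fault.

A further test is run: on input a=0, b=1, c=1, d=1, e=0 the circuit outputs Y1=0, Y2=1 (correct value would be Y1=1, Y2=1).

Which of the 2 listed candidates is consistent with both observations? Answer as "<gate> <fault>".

Evaluate each candidate on input a=0, b=1, c=1, d=1, e=0:
  N6 stuck-at-1: N0=1, N1=0, N2=0, N3=0, N4=1, N5=1, N6=1 [stuck-at-1], N7=1, N8=1, N9=1, N10=0, N11=1 → Y1=1, Y2=1 — eliminated
  N6 inverted output: N0=1, N1=0, N2=0, N3=0, N4=1, N5=1, N6=0 [inverted output], N7=1, N8=0, N9=1, N10=1, N11=1 → Y1=0, Y2=1 — matches
Only N6 inverted output reproduces the observed Y1=0, Y2=1.

N6 inverted output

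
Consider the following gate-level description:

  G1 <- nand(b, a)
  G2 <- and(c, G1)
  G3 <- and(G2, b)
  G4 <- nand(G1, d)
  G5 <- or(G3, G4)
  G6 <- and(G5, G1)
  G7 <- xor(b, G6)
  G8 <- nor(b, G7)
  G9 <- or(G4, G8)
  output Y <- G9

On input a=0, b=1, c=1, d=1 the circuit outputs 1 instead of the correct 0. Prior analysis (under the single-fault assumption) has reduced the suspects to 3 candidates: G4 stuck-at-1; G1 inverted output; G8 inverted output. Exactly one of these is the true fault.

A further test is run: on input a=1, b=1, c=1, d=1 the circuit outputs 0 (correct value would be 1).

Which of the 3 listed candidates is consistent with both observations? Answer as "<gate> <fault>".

G1 inverted output

Evaluate each candidate on input a=1, b=1, c=1, d=1:
  G4 stuck-at-1: G1=0, G2=0, G3=0, G4=1 [stuck-at-1], G5=1, G6=0, G7=1, G8=0, G9=1 → 1 — eliminated
  G1 inverted output: G1=1 [inverted output], G2=1, G3=1, G4=0, G5=1, G6=1, G7=0, G8=0, G9=0 → 0 — matches
  G8 inverted output: G1=0, G2=0, G3=0, G4=1, G5=1, G6=0, G7=1, G8=1 [inverted output], G9=1 → 1 — eliminated
Only G1 inverted output reproduces the observed 0.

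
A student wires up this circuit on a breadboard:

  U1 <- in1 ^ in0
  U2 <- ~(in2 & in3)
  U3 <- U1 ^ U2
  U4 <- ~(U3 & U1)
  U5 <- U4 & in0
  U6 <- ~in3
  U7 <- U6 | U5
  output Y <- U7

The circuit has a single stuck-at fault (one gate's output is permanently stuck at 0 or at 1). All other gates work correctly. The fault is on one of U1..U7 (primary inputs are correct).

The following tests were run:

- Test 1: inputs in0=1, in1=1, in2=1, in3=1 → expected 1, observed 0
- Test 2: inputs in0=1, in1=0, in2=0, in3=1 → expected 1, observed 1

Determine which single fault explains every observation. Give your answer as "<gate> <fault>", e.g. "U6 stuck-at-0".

Fault-free values for test 1 (in0=1, in1=1, in2=1, in3=1): U1=0, U2=0, U3=0, U4=1, U5=1, U6=0, U7=1, giving Y=1. Observed 0.
Test 1: faults giving observed 0 are {U1 stuck-at-1, U4 stuck-at-0, U5 stuck-at-0, U7 stuck-at-0}.
Test 2 (in0=1, in1=0, in2=0, in3=1): fault-free U1=1, U2=1, U3=0, U4=1, U5=1, U6=0, U7=1 → 1; observed 1. Eliminates U4 stuck-at-0, U5 stuck-at-0, U7 stuck-at-0.
Only U1 stuck-at-1 is consistent with every test.

U1 stuck-at-1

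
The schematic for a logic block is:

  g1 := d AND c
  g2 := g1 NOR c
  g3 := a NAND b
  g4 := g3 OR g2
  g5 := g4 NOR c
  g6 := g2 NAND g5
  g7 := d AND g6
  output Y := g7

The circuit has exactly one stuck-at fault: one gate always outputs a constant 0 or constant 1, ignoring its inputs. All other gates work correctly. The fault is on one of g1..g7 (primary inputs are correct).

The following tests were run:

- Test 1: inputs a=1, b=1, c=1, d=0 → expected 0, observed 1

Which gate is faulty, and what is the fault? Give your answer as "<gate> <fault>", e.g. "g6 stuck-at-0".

Fault-free values for test 1 (a=1, b=1, c=1, d=0): g1=0, g2=0, g3=0, g4=0, g5=0, g6=1, g7=0, giving Y=0. Observed 1.
Test 1: faults giving observed 1 are {g7 stuck-at-1}.
Only g7 stuck-at-1 is consistent with every test.

g7 stuck-at-1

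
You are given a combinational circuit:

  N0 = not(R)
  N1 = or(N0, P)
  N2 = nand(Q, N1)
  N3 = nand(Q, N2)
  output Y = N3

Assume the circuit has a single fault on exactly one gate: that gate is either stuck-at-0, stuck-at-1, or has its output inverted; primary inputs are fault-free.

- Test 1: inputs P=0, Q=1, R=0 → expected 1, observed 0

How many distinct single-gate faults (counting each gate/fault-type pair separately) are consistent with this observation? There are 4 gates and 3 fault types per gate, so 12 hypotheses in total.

Fault-free: N0=1, N1=1, N2=0, N3=1 → 1. Observed 0.
  N0 stuck-at-0: output 0 ✓
  N0 stuck-at-1: output 1 ✗
  N0 inverted output: output 0 ✓
  N1 stuck-at-0: output 0 ✓
  N1 stuck-at-1: output 1 ✗
  N1 inverted output: output 0 ✓
  N2 stuck-at-0: output 1 ✗
  N2 stuck-at-1: output 0 ✓
  N2 inverted output: output 0 ✓
  N3 stuck-at-0: output 0 ✓
  N3 stuck-at-1: output 1 ✗
  N3 inverted output: output 0 ✓
Consistent faults: {N0 stuck-at-0, N0 inverted output, N1 stuck-at-0, N1 inverted output, N2 stuck-at-1, N2 inverted output, N3 stuck-at-0, N3 inverted output} — 8 in all.

8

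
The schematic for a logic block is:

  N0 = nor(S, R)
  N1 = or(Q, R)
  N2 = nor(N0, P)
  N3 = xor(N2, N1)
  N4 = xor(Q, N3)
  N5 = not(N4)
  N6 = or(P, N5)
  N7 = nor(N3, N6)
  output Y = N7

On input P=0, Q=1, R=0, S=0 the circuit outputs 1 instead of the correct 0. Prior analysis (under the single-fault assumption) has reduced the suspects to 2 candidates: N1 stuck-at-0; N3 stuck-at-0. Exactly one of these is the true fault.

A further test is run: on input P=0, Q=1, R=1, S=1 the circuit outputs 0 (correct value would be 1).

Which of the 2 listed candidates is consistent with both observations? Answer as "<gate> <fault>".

Evaluate each candidate on input P=0, Q=1, R=1, S=1:
  N1 stuck-at-0: N0=0, N1=0 [stuck-at-0], N2=1, N3=1, N4=0, N5=1, N6=1, N7=0 → 0 — matches
  N3 stuck-at-0: N0=0, N1=1, N2=1, N3=0 [stuck-at-0], N4=1, N5=0, N6=0, N7=1 → 1 — eliminated
Only N1 stuck-at-0 reproduces the observed 0.

N1 stuck-at-0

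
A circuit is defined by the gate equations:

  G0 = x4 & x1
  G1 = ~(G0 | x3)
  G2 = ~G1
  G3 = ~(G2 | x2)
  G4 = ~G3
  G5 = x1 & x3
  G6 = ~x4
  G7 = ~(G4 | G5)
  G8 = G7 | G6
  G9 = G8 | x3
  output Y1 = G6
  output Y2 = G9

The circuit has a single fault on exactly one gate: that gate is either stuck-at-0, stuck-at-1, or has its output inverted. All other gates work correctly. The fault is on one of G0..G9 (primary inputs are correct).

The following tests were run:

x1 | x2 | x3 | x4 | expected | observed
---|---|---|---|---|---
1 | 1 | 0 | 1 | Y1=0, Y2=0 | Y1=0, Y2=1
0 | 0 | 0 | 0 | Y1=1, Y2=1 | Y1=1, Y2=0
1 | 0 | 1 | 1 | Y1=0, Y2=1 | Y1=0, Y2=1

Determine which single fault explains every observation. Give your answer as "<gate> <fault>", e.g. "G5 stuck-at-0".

G8 inverted output

Fault-free values for test 1 (x1=1, x2=1, x3=0, x4=1): G0=1, G1=0, G2=1, G3=0, G4=1, G5=0, G6=0, G7=0, G8=0, G9=0, giving Y1=0, Y2=0. Observed Y1=0, Y2=1.
Test 1: faults giving observed Y1=0, Y2=1 are {G3 stuck-at-1, G3 inverted output, G4 stuck-at-0, G4 inverted output, G7 stuck-at-1, G7 inverted output, G8 stuck-at-1, G8 inverted output, G9 stuck-at-1, G9 inverted output}.
Test 2 (x1=0, x2=0, x3=0, x4=0): fault-free G0=0, G1=1, G2=0, G3=1, G4=0, G5=0, G6=1, G7=1, G8=1, G9=1 → Y1=1, Y2=1; observed Y1=1, Y2=0. Eliminates G3 stuck-at-1, G3 inverted output, G4 stuck-at-0, G4 inverted output, G7 stuck-at-1, G7 inverted output, G8 stuck-at-1, G9 stuck-at-1.
Test 3 (x1=1, x2=0, x3=1, x4=1): fault-free G0=1, G1=0, G2=1, G3=0, G4=1, G5=1, G6=0, G7=0, G8=0, G9=1 → Y1=0, Y2=1; observed Y1=0, Y2=1. Eliminates G9 inverted output.
Only G8 inverted output is consistent with every test.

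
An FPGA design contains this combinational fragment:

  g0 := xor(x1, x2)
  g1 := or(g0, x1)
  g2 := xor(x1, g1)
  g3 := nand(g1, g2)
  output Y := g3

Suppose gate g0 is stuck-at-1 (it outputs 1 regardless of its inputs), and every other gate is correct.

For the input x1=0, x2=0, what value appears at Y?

Propagate with g0 forced: g0=1 [stuck-at-1], g1=1, g2=1, g3=0.
So Y = 0. (Without the fault it would be 1.)

0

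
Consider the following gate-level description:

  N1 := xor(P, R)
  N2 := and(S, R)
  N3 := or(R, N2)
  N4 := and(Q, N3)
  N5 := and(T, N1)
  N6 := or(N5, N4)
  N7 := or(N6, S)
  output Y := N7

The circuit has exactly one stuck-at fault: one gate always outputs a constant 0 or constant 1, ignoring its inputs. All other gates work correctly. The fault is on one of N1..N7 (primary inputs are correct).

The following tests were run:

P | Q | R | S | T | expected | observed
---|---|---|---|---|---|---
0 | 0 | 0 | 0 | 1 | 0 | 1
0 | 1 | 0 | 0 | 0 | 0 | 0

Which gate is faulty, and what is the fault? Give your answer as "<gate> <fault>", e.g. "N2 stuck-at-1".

N1 stuck-at-1

Fault-free values for test 1 (P=0, Q=0, R=0, S=0, T=1): N1=0, N2=0, N3=0, N4=0, N5=0, N6=0, N7=0, giving Y=0. Observed 1.
Test 1: faults giving observed 1 are {N1 stuck-at-1, N4 stuck-at-1, N5 stuck-at-1, N6 stuck-at-1, N7 stuck-at-1}.
Test 2 (P=0, Q=1, R=0, S=0, T=0): fault-free N1=0, N2=0, N3=0, N4=0, N5=0, N6=0, N7=0 → 0; observed 0. Eliminates N4 stuck-at-1, N5 stuck-at-1, N6 stuck-at-1, N7 stuck-at-1.
Only N1 stuck-at-1 is consistent with every test.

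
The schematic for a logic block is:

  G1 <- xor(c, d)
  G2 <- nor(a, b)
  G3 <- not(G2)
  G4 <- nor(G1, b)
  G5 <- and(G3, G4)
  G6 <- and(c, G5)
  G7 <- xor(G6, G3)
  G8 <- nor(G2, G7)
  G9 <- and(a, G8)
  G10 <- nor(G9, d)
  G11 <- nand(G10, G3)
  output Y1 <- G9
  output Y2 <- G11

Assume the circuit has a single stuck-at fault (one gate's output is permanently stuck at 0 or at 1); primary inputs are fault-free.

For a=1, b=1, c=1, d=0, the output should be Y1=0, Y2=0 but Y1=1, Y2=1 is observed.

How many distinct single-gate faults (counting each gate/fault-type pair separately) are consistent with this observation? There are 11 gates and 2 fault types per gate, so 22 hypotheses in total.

Fault-free: G1=1, G2=0, G3=1, G4=0, G5=0, G6=0, G7=1, G8=0, G9=0, G10=1, G11=0 → Y1=0, Y2=0. Observed Y1=1, Y2=1.
  G1: none of the 2 fault types match ✗
  G2: none of the 2 fault types match ✗
  G3: stuck-at-0 ✓; others ✗
  G4: stuck-at-1 ✓; others ✗
  G5: stuck-at-1 ✓; others ✗
  G6: stuck-at-1 ✓; others ✗
  G7: stuck-at-0 ✓; others ✗
  G8: stuck-at-1 ✓; others ✗
  G9: stuck-at-1 ✓; others ✗
  G10: none of the 2 fault types match ✗
  G11: none of the 2 fault types match ✗
Consistent faults: {G3 stuck-at-0, G4 stuck-at-1, G5 stuck-at-1, G6 stuck-at-1, G7 stuck-at-0, G8 stuck-at-1, G9 stuck-at-1} — 7 in all.

7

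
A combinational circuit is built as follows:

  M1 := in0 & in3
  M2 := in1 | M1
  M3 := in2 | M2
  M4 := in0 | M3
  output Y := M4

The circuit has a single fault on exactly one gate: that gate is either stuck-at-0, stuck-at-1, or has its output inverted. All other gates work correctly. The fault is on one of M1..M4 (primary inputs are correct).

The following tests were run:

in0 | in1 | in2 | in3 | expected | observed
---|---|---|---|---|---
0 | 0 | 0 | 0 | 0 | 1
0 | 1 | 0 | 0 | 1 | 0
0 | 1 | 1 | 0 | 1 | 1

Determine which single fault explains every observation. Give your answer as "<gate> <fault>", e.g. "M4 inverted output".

M2 inverted output

Fault-free values for test 1 (in0=0, in1=0, in2=0, in3=0): M1=0, M2=0, M3=0, M4=0, giving Y=0. Observed 1.
Test 1: faults giving observed 1 are {M1 stuck-at-1, M1 inverted output, M2 stuck-at-1, M2 inverted output, M3 stuck-at-1, M3 inverted output, M4 stuck-at-1, M4 inverted output}.
Test 2 (in0=0, in1=1, in2=0, in3=0): fault-free M1=0, M2=1, M3=1, M4=1 → 1; observed 0. Eliminates M1 stuck-at-1, M1 inverted output, M2 stuck-at-1, M3 stuck-at-1, M4 stuck-at-1.
Test 3 (in0=0, in1=1, in2=1, in3=0): fault-free M1=0, M2=1, M3=1, M4=1 → 1; observed 1. Eliminates M3 inverted output, M4 inverted output.
Only M2 inverted output is consistent with every test.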